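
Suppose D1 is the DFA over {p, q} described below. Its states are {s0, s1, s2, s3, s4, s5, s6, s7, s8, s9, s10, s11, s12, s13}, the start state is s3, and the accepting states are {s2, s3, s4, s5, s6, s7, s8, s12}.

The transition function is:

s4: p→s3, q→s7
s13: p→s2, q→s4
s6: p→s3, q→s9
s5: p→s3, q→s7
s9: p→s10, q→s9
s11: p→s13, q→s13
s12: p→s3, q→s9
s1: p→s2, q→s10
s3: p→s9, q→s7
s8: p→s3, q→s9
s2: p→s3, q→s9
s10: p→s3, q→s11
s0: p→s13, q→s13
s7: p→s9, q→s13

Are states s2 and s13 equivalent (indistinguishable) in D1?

No

Reachable states from the start: {s2,s3,s4,s7,s9,s10,s11,s13}. Unreachable: {s0,s1,s5,s6,s8,s12} — drop them.
Initial partition by acceptance: {s2,s3,s4,s7} | {s9,s10,s11,s13}.
Refine {s2,s3,s4,s7} on symbol p: members go to different blocks, giving {s2,s4} and {s3,s7}.
Split {s2,s4} by δ(·,q) → {s2} and {s4}.
Refine {s9,s10,s11,s13} on symbol p: members go to different blocks, giving {s9,s11} and {s10} and {s13}.
Split {s9,s11} by δ(·,p) → {s9} and {s11}.
On input q, block {s3,s7} splits into {s3} and {s7}.
The partition is now stable with 8 blocks: {s2} | {s9} | {s3} | {s4} | {s10} | {s13} | {s11} | {s7}.
s2 and s13 end up in different blocks, so they are distinguishable. For instance, the string 'ε' is accepted from only s2.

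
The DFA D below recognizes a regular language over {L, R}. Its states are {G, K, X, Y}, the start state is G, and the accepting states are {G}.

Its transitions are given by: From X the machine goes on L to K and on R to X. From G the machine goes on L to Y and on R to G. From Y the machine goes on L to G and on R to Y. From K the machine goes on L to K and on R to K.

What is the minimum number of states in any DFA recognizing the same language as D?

2

Reachable states from the start: {G,Y}. Unreachable: {K,X} — drop them.
P0 = {G} | {Y}.
No further refinement is possible. Final partition (2 blocks): {G} | {Y}.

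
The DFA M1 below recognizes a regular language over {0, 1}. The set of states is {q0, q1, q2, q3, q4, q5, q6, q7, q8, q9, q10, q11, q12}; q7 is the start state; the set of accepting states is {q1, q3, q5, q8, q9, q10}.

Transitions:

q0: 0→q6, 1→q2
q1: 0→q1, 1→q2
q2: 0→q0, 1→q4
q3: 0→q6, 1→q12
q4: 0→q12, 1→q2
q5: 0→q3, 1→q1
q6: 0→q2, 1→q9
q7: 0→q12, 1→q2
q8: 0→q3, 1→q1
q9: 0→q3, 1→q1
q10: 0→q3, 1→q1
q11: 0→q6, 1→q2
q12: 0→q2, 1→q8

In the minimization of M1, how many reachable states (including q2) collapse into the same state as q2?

Reachable states from the start: {q0,q1,q2,q3,q4,q6,q7,q8,q9,q12}. Unreachable: {q5,q10,q11} — drop them.
Initial partition by acceptance: {q1,q3,q8,q9} | {q0,q2,q4,q6,q7,q12}.
On input 0, block {q1,q3,q8,q9} splits into {q1,q8,q9} and {q3}.
Refine {q1,q8,q9} on symbol 0: members go to different blocks, giving {q8,q9} and {q1}.
Refine {q0,q2,q4,q6,q7,q12} on symbol 1: members go to different blocks, giving {q0,q2,q4,q7} and {q6,q12}.
On input 0, block {q0,q2,q4,q7} splits into {q0,q4,q7} and {q2}.
Stable partition: {q8,q9} | {q0,q4,q7} | {q3} | {q1} | {q6,q12} | {q2} — 6 equivalence classes.
The equivalence class containing q2 is {q2}, of size 1.

1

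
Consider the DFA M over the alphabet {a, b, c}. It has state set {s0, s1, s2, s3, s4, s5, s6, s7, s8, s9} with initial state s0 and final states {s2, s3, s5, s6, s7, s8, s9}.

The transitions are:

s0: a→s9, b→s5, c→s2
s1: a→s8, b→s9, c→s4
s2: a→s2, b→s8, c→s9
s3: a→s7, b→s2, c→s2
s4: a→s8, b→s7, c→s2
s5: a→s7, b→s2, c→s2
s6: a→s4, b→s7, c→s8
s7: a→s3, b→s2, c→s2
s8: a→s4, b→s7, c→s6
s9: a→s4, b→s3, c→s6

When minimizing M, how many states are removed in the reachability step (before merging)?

No path from s0 leads to s1; the other 9 states are all reachable.

1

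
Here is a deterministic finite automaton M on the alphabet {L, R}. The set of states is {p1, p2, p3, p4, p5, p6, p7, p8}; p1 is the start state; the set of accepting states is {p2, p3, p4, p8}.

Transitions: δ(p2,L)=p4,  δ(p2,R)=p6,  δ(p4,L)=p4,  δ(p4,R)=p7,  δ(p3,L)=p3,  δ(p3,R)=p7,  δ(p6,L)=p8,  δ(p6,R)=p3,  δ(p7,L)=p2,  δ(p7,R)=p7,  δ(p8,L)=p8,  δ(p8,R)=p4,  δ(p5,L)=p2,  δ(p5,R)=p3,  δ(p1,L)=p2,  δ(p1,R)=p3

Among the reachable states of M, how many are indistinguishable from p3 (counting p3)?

Reachable states from the start: {p1,p2,p3,p4,p6,p7,p8}. Unreachable: {p5} — drop them.
P0 = {p2,p3,p4,p8} | {p1,p6,p7}.
Split {p2,p3,p4,p8} by δ(·,R) → {p2,p3,p4} and {p8}.
On input L, block {p1,p6,p7} splits into {p1,p7} and {p6}.
Refine {p2,p3,p4} on symbol R: members go to different blocks, giving {p3,p4} and {p2}.
Refine {p1,p7} on symbol R: members go to different blocks, giving {p1} and {p7}.
No further refinement is possible. Final partition (6 blocks): {p3,p4} | {p1} | {p8} | {p6} | {p2} | {p7}.
State p3 belongs to the block {p3,p4}, which has 2 states.

2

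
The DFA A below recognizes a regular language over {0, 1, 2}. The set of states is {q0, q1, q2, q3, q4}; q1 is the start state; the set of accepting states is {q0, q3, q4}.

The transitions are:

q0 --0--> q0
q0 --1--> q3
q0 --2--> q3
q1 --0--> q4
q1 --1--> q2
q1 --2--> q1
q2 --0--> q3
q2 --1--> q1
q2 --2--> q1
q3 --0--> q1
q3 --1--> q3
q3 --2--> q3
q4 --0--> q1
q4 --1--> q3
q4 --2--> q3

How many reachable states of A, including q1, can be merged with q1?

2

Reachable states from the start: {q1,q2,q3,q4}. Unreachable: {q0} — drop them.
Start with accepting vs non-accepting: {q3,q4} | {q1,q2}.
Stable partition: {q3,q4} | {q1,q2} — 2 equivalence classes.
State q1 belongs to the block {q1,q2}, which has 2 states.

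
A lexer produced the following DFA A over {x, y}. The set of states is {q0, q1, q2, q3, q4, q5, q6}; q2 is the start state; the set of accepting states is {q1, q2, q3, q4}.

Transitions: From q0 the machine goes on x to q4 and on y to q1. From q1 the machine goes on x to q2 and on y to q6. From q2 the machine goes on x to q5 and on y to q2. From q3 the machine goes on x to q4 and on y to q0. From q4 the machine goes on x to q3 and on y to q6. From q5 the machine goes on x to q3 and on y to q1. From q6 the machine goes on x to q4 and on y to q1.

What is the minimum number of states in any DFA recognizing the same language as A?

4

All states are reachable from the start state.
Initial partition by acceptance: {q1,q2,q3,q4} | {q0,q5,q6}.
On input x, block {q1,q2,q3,q4} splits into {q1,q3,q4} and {q2}.
Refine {q1,q3,q4} on symbol x: members go to different blocks, giving {q3,q4} and {q1}.
No further refinement is possible. Final partition (4 blocks): {q3,q4} | {q0,q5,q6} | {q2} | {q1}.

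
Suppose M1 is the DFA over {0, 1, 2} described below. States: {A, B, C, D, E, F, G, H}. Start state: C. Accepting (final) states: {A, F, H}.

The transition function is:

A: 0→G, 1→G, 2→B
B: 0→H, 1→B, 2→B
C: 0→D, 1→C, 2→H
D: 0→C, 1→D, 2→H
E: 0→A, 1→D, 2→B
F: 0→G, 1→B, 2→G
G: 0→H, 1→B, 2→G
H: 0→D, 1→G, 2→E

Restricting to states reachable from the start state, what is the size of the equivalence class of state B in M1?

2

States {F} cannot be reached from the start state, so discard them.
Start with accepting vs non-accepting: {A,H} | {B,C,D,E,G}.
Refine {B,C,D,E,G} on symbol 0: members go to different blocks, giving {B,E,G} and {C,D}.
On input 0, block {A,H} splits into {A} and {H}.
Split {B,E,G} by δ(·,0) → {B,G} and {E}.
The partition is now stable with 5 blocks: {A} | {B,G} | {C,D} | {H} | {E}.
The equivalence class containing B is {B,G}, of size 2.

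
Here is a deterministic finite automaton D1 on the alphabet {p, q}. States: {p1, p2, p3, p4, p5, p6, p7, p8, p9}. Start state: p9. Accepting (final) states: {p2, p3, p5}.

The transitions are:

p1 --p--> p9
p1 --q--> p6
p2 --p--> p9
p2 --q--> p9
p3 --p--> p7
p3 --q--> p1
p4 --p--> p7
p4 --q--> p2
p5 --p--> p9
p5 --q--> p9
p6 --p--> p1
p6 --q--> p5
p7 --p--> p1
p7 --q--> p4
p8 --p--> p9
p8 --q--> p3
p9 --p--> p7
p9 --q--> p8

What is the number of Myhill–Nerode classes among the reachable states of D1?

3

All states are reachable from the start state.
Start with accepting vs non-accepting: {p2,p3,p5} | {p1,p4,p6,p7,p8,p9}.
Refine {p1,p4,p6,p7,p8,p9} on symbol q: members go to different blocks, giving {p1,p7,p9} and {p4,p6,p8}.
Stable partition: {p2,p3,p5} | {p1,p7,p9} | {p4,p6,p8} — 3 equivalence classes.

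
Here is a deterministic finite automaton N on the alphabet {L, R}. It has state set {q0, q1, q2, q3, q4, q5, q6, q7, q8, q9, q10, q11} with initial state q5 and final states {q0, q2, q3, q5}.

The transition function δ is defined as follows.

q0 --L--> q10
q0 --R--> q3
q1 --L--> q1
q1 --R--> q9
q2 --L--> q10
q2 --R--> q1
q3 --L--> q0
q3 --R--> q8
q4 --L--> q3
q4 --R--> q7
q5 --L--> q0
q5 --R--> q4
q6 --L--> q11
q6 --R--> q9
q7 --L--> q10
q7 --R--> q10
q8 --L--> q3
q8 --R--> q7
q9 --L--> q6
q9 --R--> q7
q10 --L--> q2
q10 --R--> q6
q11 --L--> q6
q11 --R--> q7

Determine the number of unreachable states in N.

0

Every one of the 12 states is reachable from q5.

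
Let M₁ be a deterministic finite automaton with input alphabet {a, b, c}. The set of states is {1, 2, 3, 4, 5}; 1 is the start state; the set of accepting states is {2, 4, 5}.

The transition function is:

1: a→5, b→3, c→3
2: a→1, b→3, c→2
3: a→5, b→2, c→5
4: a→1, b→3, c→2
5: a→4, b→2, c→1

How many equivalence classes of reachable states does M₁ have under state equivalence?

4

Start with accepting vs non-accepting: {2,4,5} | {1,3}.
Split {2,4,5} by δ(·,a) → {2,4} and {5}.
On input b, block {1,3} splits into {1} and {3}.
The partition is now stable with 4 blocks: {2,4} | {1} | {5} | {3}.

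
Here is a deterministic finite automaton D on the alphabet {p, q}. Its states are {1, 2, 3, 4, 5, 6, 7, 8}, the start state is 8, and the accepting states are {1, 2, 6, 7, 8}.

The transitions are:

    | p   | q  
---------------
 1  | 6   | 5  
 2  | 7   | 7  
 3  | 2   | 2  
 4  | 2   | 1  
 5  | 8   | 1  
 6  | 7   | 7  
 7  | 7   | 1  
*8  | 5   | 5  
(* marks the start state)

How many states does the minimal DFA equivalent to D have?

First remove the unreachable states {2,3,4}; 5 states remain.
P0 = {1,6,7,8} | {5}.
Split {1,6,7,8} by δ(·,p) → {1,6,7} and {8}.
Split {1,6,7} by δ(·,q) → {6,7} and {1}.
Split {6,7} by δ(·,q) → {6} and {7}.
The partition is now stable with 5 blocks: {6} | {5} | {8} | {1} | {7}.

5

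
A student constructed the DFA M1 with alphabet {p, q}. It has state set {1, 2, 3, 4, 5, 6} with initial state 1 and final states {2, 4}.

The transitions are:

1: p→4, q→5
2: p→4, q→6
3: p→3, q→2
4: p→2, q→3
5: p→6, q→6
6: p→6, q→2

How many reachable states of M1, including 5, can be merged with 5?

All states are reachable from the start state.
Start with accepting vs non-accepting: {2,4} | {1,3,5,6}.
Split {1,3,5,6} by δ(·,p) → {3,5,6} and {1}.
Split {3,5,6} by δ(·,q) → {3,6} and {5}.
The partition is now stable with 4 blocks: {2,4} | {3,6} | {1} | {5}.
The equivalence class containing 5 is {5}, of size 1.

1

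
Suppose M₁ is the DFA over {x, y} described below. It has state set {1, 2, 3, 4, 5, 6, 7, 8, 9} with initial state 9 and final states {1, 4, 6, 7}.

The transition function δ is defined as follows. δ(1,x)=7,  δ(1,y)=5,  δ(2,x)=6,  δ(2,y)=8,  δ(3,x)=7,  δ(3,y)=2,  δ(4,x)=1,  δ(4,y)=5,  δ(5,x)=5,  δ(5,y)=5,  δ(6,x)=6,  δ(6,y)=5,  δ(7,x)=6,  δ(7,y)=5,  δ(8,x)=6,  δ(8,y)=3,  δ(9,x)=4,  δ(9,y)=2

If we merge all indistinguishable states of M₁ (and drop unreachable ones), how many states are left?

Initial partition by acceptance: {1,4,6,7} | {2,3,5,8,9}.
Split {2,3,5,8,9} by δ(·,x) → {2,3,8,9} and {5}.
Stable partition: {1,4,6,7} | {2,3,8,9} | {5} — 3 equivalence classes.

3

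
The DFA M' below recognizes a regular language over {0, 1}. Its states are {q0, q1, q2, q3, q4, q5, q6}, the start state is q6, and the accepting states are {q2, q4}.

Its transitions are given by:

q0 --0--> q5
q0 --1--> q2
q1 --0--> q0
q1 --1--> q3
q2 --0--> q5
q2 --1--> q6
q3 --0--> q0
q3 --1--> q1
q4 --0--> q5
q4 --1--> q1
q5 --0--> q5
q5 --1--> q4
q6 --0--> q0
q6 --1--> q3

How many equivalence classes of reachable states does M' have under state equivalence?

3

Every state is reachable, so we keep all 7.
Initial partition by acceptance: {q2,q4} | {q0,q1,q3,q5,q6}.
Split {q0,q1,q3,q5,q6} by δ(·,1) → {q1,q3,q6} and {q0,q5}.
No further refinement is possible. Final partition (3 blocks): {q2,q4} | {q1,q3,q6} | {q0,q5}.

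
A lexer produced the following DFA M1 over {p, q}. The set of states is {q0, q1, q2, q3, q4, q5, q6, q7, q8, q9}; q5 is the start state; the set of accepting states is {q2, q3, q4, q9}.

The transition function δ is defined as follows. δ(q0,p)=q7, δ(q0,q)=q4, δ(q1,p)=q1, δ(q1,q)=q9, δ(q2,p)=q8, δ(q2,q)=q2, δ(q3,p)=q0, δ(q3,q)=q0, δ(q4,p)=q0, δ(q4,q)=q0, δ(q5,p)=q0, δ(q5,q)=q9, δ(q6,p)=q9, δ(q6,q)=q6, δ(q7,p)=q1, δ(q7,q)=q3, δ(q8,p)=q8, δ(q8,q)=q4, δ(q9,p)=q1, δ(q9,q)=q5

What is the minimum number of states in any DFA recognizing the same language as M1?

First remove the unreachable states {q2,q6,q8}; 7 states remain.
Initial partition by acceptance: {q3,q4,q9} | {q0,q1,q5,q7}.
No further refinement is possible. Final partition (2 blocks): {q3,q4,q9} | {q0,q1,q5,q7}.

2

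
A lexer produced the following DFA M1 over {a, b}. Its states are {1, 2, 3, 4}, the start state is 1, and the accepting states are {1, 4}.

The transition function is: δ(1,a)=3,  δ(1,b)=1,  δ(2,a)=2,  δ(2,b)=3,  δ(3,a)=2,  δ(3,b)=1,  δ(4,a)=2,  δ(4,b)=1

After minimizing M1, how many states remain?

3

Reachable states from the start: {1,2,3}. Unreachable: {4} — drop them.
Initial partition by acceptance: {1} | {2,3}.
Refine {2,3} on symbol b: members go to different blocks, giving {2} and {3}.
Stable partition: {1} | {2} | {3} — 3 equivalence classes.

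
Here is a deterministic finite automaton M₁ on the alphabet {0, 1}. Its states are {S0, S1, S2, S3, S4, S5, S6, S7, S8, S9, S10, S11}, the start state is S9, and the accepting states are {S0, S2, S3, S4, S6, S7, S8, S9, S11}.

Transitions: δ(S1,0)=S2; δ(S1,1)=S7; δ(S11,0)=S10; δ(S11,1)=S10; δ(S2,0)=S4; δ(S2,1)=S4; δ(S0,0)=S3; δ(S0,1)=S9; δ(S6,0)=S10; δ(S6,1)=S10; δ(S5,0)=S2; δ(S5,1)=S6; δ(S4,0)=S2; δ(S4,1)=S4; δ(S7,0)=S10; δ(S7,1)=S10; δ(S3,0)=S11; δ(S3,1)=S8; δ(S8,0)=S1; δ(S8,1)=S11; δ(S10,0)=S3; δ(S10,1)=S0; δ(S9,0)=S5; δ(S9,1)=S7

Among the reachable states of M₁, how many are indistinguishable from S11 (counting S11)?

3

All states are reachable from the start state.
Initial partition by acceptance: {S0,S2,S3,S4,S6,S7,S8,S9,S11} | {S1,S5,S10}.
On input 0, block {S0,S2,S3,S4,S6,S7,S8,S9,S11} splits into {S6,S7,S8,S9,S11} and {S0,S2,S3,S4}.
Split {S6,S7,S8,S9,S11} by δ(·,1) → {S6,S7,S11} and {S8,S9}.
On input 1, block {S1,S5,S10} splits into {S1,S5} and {S10}.
Refine {S0,S2,S3,S4} on symbol 0: members go to different blocks, giving {S0,S2,S4} and {S3}.
Split {S0,S2,S4} by δ(·,0) → {S2,S4} and {S0}.
The partition is now stable with 7 blocks: {S6,S7,S11} | {S1,S5} | {S2,S4} | {S8,S9} | {S10} | {S3} | {S0}.
State S11 belongs to the block {S6,S7,S11}, which has 3 states.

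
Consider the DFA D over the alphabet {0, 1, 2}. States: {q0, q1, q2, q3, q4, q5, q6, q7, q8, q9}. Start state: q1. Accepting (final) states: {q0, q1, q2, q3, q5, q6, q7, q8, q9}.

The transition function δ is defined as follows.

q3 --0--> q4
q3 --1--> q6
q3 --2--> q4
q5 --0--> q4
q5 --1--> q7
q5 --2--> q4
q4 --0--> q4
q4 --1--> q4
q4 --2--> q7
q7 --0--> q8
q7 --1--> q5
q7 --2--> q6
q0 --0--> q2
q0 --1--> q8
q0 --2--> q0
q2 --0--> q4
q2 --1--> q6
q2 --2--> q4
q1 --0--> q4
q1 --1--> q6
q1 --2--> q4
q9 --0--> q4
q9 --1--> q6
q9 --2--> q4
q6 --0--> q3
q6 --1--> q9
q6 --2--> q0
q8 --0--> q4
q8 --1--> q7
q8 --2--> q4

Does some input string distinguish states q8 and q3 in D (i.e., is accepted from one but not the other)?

No

All states are reachable from the start state.
Initial partition by acceptance: {q0,q1,q2,q3,q5,q6,q7,q8,q9} | {q4}.
On input 0, block {q0,q1,q2,q3,q5,q6,q7,q8,q9} splits into {q1,q2,q3,q5,q8,q9} and {q0,q6,q7}.
Stable partition: {q1,q2,q3,q5,q8,q9} | {q4} | {q0,q6,q7} — 3 equivalence classes.
q8 and q3 lie in the same block of the stable partition, so they are equivalent — no string distinguishes them.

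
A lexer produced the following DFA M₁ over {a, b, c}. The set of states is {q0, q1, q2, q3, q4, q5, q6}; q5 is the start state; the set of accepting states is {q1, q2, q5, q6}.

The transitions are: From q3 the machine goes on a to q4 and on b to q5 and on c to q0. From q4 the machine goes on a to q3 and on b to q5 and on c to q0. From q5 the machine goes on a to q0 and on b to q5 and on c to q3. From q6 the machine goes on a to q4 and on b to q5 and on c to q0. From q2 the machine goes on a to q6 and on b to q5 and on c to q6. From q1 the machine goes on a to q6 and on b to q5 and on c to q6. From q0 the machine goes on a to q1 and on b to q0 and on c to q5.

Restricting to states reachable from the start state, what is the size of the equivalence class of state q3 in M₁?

First remove the unreachable states {q2}; 6 states remain.
Start with accepting vs non-accepting: {q1,q5,q6} | {q0,q3,q4}.
Refine {q1,q5,q6} on symbol a: members go to different blocks, giving {q5,q6} and {q1}.
On input a, block {q0,q3,q4} splits into {q3,q4} and {q0}.
Split {q5,q6} by δ(·,a) → {q5} and {q6}.
The partition is now stable with 5 blocks: {q5} | {q3,q4} | {q1} | {q0} | {q6}.
State q3 belongs to the block {q3,q4}, which has 2 states.

2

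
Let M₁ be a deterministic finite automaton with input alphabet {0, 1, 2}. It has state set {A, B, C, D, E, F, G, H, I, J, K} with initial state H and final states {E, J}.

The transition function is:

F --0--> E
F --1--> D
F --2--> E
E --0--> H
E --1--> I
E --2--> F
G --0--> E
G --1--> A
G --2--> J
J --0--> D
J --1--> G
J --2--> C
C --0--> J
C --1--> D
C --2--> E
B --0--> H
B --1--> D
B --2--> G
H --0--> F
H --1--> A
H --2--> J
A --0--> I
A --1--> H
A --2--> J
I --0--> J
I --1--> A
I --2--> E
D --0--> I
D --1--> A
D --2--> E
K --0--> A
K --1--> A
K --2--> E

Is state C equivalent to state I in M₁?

Yes

Reachable states from the start: {A,C,D,E,F,G,H,I,J}. Unreachable: {B,K} — drop them.
P0 = {E,J} | {A,C,D,F,G,H,I}.
Split {A,C,D,F,G,H,I} by δ(·,0) → {C,F,G,I} and {A,D,H}.
The partition is now stable with 3 blocks: {E,J} | {C,F,G,I} | {A,D,H}.
C and I lie in the same block of the stable partition, so they are equivalent — no string distinguishes them.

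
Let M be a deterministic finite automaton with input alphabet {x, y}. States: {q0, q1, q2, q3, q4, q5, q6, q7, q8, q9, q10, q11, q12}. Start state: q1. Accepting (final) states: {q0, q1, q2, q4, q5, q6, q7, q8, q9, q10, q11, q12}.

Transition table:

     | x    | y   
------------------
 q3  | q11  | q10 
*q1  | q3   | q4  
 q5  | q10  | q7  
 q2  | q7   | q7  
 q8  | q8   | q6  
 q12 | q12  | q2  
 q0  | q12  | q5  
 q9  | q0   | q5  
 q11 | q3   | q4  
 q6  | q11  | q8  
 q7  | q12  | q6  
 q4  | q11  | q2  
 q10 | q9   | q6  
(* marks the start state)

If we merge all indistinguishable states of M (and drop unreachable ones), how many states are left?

P0 = {q0,q1,q2,q4,q5,q6,q7,q8,q9,q10,q11,q12} | {q3}.
Split {q0,q1,q2,q4,q5,q6,q7,q8,q9,q10,q11,q12} by δ(·,x) → {q0,q2,q4,q5,q6,q7,q8,q9,q10,q12} and {q1,q11}.
On input x, block {q0,q2,q4,q5,q6,q7,q8,q9,q10,q12} splits into {q0,q2,q5,q7,q8,q9,q10,q12} and {q4,q6}.
Refine {q0,q2,q5,q7,q8,q9,q10,q12} on symbol y: members go to different blocks, giving {q0,q2,q5,q9,q12} and {q7,q8,q10}.
Refine {q0,q2,q5,q9,q12} on symbol x: members go to different blocks, giving {q0,q9,q12} and {q2,q5}.
On input y, block {q4,q6} splits into {q4} and {q6}.
Split {q7,q8,q10} by δ(·,x) → {q7,q10} and {q8}.
The partition is now stable with 8 blocks: {q0,q9,q12} | {q3} | {q1,q11} | {q4} | {q7,q10} | {q2,q5} | {q6} | {q8}.

8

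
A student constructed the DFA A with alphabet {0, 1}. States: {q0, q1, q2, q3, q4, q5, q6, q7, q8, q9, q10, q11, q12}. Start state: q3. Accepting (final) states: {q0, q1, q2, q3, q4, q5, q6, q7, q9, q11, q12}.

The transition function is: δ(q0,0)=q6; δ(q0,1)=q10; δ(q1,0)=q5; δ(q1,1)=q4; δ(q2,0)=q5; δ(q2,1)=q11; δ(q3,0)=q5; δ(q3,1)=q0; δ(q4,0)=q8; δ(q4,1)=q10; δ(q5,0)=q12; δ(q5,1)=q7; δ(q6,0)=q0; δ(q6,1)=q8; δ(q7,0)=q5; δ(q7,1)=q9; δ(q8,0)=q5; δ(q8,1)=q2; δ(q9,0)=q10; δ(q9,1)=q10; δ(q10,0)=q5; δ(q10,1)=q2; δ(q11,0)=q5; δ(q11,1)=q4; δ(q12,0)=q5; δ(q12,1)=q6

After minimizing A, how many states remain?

States {q1} cannot be reached from the start state, so discard them.
P0 = {q0,q2,q3,q4,q5,q6,q7,q9,q11,q12} | {q8,q10}.
Refine {q0,q2,q3,q4,q5,q6,q7,q9,q11,q12} on symbol 0: members go to different blocks, giving {q0,q2,q3,q5,q6,q7,q11,q12} and {q4,q9}.
On input 1, block {q0,q2,q3,q5,q6,q7,q11,q12} splits into {q2,q3,q5,q12} and {q0,q6} and {q7,q11}.
On input 1, block {q2,q3,q5,q12} splits into {q2,q5} and {q3,q12}.
On input 0, block {q2,q5} splits into {q2} and {q5}.
The partition is now stable with 7 blocks: {q2} | {q8,q10} | {q4,q9} | {q0,q6} | {q7,q11} | {q3,q12} | {q5}.

7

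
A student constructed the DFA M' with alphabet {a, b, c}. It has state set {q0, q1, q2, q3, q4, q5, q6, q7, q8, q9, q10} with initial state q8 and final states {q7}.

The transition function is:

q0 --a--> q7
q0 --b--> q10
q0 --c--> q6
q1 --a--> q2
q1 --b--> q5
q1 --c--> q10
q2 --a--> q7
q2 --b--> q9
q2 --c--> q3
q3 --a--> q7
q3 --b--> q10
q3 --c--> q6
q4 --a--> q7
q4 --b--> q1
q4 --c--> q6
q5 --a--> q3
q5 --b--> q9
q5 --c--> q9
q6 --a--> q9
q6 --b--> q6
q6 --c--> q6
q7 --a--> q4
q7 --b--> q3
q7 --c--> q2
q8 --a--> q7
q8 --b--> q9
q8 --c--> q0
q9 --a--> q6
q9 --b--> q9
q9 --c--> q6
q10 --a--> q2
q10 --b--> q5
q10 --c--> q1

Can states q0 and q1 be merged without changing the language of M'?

No

All states are reachable from the start state.
P0 = {q7} | {q0,q1,q2,q3,q4,q5,q6,q8,q9,q10}.
Refine {q0,q1,q2,q3,q4,q5,q6,q8,q9,q10} on symbol a: members go to different blocks, giving {q0,q2,q3,q4,q8} and {q1,q5,q6,q9,q10}.
Split {q0,q2,q3,q4,q8} by δ(·,c) → {q0,q3,q4} and {q2,q8}.
Refine {q1,q5,q6,q9,q10} on symbol a: members go to different blocks, giving {q1,q10} and {q6,q9} and {q5}.
Stable partition: {q7} | {q0,q3,q4} | {q1,q10} | {q2,q8} | {q6,q9} | {q5} — 6 equivalence classes.
q0 and q1 end up in different blocks, so they are distinguishable. For instance, the string 'a' is accepted from only q0.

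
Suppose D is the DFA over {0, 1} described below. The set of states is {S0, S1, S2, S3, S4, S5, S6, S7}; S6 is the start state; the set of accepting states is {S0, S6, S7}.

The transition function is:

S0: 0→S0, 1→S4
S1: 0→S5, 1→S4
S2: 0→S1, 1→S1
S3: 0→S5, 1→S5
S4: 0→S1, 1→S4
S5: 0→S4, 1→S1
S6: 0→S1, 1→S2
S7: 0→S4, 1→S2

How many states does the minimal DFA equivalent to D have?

Reachable states from the start: {S1,S2,S4,S5,S6}. Unreachable: {S0,S3,S7} — drop them.
Start with accepting vs non-accepting: {S6} | {S1,S2,S4,S5}.
The partition is now stable with 2 blocks: {S6} | {S1,S2,S4,S5}.

2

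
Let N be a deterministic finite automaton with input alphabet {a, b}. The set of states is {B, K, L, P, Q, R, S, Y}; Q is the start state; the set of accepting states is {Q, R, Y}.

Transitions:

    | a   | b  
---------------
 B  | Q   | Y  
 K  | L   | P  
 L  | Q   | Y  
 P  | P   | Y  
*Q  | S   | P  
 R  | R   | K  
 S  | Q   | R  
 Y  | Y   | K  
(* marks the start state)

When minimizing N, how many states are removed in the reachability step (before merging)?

Starting at Q and following transitions, the reachable set is {K, L, P, Q, R, S, Y}. That leaves B unreachable — 1 in total.

1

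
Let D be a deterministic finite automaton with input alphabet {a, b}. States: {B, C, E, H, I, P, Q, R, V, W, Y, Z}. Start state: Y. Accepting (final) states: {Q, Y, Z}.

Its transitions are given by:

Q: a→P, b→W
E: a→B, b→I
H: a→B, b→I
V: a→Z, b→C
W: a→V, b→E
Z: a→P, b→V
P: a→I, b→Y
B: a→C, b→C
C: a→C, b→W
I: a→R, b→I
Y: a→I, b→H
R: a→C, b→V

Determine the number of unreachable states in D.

No path from Y leads to Q; the other 11 states are all reachable.

1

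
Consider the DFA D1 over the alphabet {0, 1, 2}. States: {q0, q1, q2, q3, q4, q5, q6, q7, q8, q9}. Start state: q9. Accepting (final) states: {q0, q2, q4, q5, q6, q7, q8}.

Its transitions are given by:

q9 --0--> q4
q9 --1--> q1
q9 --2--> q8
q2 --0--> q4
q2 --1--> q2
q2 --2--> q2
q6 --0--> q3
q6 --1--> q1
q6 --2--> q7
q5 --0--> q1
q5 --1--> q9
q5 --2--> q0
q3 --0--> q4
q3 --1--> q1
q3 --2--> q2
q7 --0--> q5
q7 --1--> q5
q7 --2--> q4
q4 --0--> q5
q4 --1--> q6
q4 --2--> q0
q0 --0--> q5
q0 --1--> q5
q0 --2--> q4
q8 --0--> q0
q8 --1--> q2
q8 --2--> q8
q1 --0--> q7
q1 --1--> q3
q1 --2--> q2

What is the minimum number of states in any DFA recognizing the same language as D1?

4

Initial partition by acceptance: {q0,q2,q4,q5,q6,q7,q8} | {q1,q3,q9}.
Refine {q0,q2,q4,q5,q6,q7,q8} on symbol 0: members go to different blocks, giving {q0,q2,q4,q7,q8} and {q5,q6}.
Split {q0,q2,q4,q7,q8} by δ(·,0) → {q0,q4,q7} and {q2,q8}.
The partition is now stable with 4 blocks: {q0,q4,q7} | {q1,q3,q9} | {q5,q6} | {q2,q8}.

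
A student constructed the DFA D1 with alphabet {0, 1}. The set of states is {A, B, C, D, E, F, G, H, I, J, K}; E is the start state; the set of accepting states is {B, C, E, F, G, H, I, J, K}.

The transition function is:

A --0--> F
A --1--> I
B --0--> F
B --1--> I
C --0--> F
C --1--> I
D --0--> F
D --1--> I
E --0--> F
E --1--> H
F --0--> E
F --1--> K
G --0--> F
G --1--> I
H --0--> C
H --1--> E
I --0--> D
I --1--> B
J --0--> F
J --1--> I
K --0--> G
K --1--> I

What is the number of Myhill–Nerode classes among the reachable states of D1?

First remove the unreachable states {A,J}; 9 states remain.
P0 = {B,C,E,F,G,H,I,K} | {D}.
Refine {B,C,E,F,G,H,I,K} on symbol 0: members go to different blocks, giving {B,C,E,F,G,H,K} and {I}.
Split {B,C,E,F,G,H,K} by δ(·,1) → {B,C,G,K} and {E,F,H}.
Refine {B,C,G,K} on symbol 0: members go to different blocks, giving {B,C,G} and {K}.
On input 0, block {E,F,H} splits into {E,F} and {H}.
Refine {E,F} on symbol 1: members go to different blocks, giving {E} and {F}.
Stable partition: {B,C,G} | {D} | {I} | {E} | {K} | {H} | {F} — 7 equivalence classes.

7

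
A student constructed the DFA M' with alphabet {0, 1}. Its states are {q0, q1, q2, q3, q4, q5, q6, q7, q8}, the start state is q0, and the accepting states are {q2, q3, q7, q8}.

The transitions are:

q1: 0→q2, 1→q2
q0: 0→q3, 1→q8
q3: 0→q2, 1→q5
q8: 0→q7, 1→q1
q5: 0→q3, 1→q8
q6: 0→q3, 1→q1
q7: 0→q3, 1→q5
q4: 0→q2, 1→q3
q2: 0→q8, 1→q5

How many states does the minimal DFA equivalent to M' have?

States {q4,q6} cannot be reached from the start state, so discard them.
Initial partition by acceptance: {q2,q3,q7,q8} | {q0,q1,q5}.
Stable partition: {q2,q3,q7,q8} | {q0,q1,q5} — 2 equivalence classes.

2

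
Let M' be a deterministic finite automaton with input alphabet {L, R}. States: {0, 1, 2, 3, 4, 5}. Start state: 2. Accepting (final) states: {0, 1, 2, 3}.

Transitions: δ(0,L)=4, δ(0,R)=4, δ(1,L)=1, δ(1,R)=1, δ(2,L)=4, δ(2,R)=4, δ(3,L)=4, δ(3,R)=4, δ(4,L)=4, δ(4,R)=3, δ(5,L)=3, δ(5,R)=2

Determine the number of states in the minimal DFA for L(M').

2

Reachable states from the start: {2,3,4}. Unreachable: {0,1,5} — drop them.
Start with accepting vs non-accepting: {2,3} | {4}.
Stable partition: {2,3} | {4} — 2 equivalence classes.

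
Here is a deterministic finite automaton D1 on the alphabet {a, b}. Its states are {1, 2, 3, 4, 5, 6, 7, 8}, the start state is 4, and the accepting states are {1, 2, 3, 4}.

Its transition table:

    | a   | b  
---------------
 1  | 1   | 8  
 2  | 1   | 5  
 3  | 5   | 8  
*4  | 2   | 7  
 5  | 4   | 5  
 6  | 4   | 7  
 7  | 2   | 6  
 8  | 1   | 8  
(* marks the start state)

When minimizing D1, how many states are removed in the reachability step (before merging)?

Starting at 4 and following transitions, the reachable set is {1, 2, 4, 5, 6, 7, 8}. That leaves 3 unreachable — 1 in total.

1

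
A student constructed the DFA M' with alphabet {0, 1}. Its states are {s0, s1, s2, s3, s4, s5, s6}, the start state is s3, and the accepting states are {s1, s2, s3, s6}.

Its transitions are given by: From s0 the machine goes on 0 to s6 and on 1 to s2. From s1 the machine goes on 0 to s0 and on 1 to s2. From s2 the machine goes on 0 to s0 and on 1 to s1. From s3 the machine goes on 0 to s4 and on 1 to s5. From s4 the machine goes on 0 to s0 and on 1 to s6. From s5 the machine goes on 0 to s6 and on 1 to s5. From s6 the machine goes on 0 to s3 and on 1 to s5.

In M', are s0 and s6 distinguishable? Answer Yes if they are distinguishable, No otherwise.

Yes

P0 = {s1,s2,s3,s6} | {s0,s4,s5}.
Split {s1,s2,s3,s6} by δ(·,0) → {s1,s2,s3} and {s6}.
Refine {s1,s2,s3} on symbol 1: members go to different blocks, giving {s1,s2} and {s3}.
Split {s0,s4,s5} by δ(·,0) → {s0,s5} and {s4}.
Split {s0,s5} by δ(·,1) → {s0} and {s5}.
The partition is now stable with 6 blocks: {s1,s2} | {s0} | {s6} | {s3} | {s4} | {s5}.
s0 and s6 end up in different blocks, so they are distinguishable. For instance, the string 'ε' is accepted from only s6.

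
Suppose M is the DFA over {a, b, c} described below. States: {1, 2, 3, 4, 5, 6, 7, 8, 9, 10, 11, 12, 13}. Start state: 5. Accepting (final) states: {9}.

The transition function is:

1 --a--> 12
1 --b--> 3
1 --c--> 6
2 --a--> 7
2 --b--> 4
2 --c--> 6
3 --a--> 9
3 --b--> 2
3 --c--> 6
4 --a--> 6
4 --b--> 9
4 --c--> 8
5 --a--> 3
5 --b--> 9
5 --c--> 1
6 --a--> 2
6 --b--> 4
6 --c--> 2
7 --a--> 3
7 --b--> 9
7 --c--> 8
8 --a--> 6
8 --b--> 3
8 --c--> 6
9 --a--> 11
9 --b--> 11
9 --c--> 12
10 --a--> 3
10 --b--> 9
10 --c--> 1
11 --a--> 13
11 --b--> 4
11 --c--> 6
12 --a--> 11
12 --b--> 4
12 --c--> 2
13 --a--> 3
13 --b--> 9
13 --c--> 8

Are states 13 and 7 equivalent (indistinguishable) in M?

States {10} cannot be reached from the start state, so discard them.
P0 = {9} | {1,2,3,4,5,6,7,8,11,12,13}.
On input a, block {1,2,3,4,5,6,7,8,11,12,13} splits into {1,2,4,5,6,7,8,11,12,13} and {3}.
Split {1,2,4,5,6,7,8,11,12,13} by δ(·,a) → {1,2,4,6,8,11,12} and {5,7,13}.
On input a, block {1,2,4,6,8,11,12} splits into {1,4,6,8,12} and {2,11}.
Refine {1,4,6,8,12} on symbol a: members go to different blocks, giving {1,4,8} and {6,12}.
On input b, block {1,4,8} splits into {1,8} and {4}.
No further refinement is possible. Final partition (7 blocks): {9} | {1,8} | {3} | {5,7,13} | {2,11} | {6,12} | {4}.
13 and 7 lie in the same block of the stable partition, so they are equivalent — no string distinguishes them.

Yes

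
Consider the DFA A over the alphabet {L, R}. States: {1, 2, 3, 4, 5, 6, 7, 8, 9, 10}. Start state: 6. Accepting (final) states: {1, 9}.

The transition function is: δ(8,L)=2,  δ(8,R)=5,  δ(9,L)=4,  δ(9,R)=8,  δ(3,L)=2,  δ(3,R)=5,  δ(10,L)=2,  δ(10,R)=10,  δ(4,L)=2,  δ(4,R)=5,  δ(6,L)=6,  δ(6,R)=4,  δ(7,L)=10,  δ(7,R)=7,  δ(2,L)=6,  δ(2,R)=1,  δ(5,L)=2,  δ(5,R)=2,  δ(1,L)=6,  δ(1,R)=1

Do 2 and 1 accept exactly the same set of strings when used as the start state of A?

States {3,7,8,9,10} cannot be reached from the start state, so discard them.
Initial partition by acceptance: {1} | {2,4,5,6}.
Split {2,4,5,6} by δ(·,R) → {4,5,6} and {2}.
On input L, block {4,5,6} splits into {4,5} and {6}.
Split {4,5} by δ(·,R) → {4} and {5}.
The partition is now stable with 5 blocks: {1} | {4} | {2} | {6} | {5}.
2 and 1 end up in different blocks, so they are distinguishable. For instance, the string 'ε' is accepted from only 1.

No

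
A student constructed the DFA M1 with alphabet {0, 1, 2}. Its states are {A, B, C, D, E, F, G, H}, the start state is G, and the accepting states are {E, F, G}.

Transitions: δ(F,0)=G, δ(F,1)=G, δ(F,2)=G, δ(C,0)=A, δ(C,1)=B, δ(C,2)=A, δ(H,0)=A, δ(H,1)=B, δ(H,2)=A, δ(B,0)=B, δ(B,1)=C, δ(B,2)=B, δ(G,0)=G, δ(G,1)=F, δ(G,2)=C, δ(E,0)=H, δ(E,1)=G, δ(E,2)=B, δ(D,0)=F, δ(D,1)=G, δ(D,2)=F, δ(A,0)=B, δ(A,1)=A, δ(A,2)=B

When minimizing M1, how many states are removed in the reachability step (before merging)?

3

Starting at G and following transitions, the reachable set is {A, B, C, F, G}. That leaves D, E, H unreachable — 3 in total.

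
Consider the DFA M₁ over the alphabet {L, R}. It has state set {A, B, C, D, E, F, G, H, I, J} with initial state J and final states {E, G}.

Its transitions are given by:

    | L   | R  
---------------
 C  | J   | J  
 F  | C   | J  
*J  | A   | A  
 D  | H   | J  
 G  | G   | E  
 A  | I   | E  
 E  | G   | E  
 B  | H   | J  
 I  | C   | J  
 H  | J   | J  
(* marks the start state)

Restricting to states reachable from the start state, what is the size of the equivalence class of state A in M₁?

1

Reachable states from the start: {A,C,E,G,I,J}. Unreachable: {B,D,F,H} — drop them.
P0 = {E,G} | {A,C,I,J}.
Split {A,C,I,J} by δ(·,R) → {C,I,J} and {A}.
Refine {C,I,J} on symbol L: members go to different blocks, giving {C,I} and {J}.
On input L, block {C,I} splits into {C} and {I}.
The partition is now stable with 5 blocks: {E,G} | {C} | {A} | {J} | {I}.
The equivalence class containing A is {A}, of size 1.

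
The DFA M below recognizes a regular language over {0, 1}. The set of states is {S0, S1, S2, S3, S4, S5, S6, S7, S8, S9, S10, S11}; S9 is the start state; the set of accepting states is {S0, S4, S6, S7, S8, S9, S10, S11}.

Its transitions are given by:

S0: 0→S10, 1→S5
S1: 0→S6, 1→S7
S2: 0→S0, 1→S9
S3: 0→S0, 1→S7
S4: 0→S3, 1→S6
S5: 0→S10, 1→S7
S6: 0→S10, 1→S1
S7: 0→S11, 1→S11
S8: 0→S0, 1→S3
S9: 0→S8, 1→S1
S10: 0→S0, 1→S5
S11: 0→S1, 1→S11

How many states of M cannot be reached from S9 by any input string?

2

No path from S9 leads to S2, S4; the other 10 states are all reachable.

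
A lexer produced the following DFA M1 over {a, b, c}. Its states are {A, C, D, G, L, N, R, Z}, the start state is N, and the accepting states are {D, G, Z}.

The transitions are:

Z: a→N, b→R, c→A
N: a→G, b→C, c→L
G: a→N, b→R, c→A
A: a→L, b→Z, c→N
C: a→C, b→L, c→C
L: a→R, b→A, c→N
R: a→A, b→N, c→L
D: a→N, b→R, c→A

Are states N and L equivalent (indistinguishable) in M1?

No

States {D} cannot be reached from the start state, so discard them.
P0 = {G,Z} | {A,C,L,N,R}.
Refine {A,C,L,N,R} on symbol a: members go to different blocks, giving {A,C,L,R} and {N}.
On input b, block {A,C,L,R} splits into {C,L} and {A} and {R}.
Refine {C,L} on symbol a: members go to different blocks, giving {L} and {C}.
No further refinement is possible. Final partition (6 blocks): {G,Z} | {L} | {N} | {A} | {R} | {C}.
N and L end up in different blocks, so they are distinguishable. For instance, the string 'a' is accepted from only N.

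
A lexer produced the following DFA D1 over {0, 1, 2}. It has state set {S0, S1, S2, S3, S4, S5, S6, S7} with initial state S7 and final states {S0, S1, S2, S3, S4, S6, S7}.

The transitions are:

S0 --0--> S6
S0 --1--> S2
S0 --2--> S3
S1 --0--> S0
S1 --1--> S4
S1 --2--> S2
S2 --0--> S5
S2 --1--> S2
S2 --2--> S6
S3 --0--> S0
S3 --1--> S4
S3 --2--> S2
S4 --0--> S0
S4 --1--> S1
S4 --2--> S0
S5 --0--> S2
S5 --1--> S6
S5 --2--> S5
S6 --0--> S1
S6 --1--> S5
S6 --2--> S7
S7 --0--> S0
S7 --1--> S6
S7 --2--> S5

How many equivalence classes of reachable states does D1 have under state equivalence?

7

Every state is reachable, so we keep all 8.
Initial partition by acceptance: {S0,S1,S2,S3,S4,S6,S7} | {S5}.
On input 0, block {S0,S1,S2,S3,S4,S6,S7} splits into {S0,S1,S3,S4,S6,S7} and {S2}.
Split {S0,S1,S3,S4,S6,S7} by δ(·,1) → {S1,S3,S4,S7} and {S0} and {S6}.
On input 1, block {S1,S3,S4,S7} splits into {S1,S3,S4} and {S7}.
Split {S1,S3,S4} by δ(·,2) → {S1,S3} and {S4}.
No further refinement is possible. Final partition (7 blocks): {S1,S3} | {S5} | {S2} | {S0} | {S6} | {S7} | {S4}.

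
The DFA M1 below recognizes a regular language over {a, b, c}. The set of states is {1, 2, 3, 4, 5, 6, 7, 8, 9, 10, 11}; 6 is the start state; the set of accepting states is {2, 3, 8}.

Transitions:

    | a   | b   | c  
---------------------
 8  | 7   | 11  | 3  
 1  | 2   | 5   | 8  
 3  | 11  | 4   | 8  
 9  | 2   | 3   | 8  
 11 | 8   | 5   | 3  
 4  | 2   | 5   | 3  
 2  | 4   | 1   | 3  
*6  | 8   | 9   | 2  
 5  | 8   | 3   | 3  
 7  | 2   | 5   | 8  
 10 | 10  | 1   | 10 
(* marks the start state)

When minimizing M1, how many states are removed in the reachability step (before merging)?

1

No path from 6 leads to 10; the other 10 states are all reachable.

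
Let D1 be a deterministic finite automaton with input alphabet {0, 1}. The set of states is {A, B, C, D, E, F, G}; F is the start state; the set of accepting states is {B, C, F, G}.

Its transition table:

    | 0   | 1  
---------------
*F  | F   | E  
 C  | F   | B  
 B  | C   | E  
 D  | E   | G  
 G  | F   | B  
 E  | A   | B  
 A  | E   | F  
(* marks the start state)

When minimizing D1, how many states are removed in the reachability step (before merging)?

BFS from F reaches {A, B, C, E, F}; the 2 state(s) D, G are never visited.

2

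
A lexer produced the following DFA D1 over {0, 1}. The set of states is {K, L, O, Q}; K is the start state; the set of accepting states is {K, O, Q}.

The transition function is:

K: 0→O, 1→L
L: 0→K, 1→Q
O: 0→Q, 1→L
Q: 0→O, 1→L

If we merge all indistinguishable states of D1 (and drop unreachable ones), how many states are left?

2

Every state is reachable, so we keep all 4.
Initial partition by acceptance: {K,O,Q} | {L}.
No further refinement is possible. Final partition (2 blocks): {K,O,Q} | {L}.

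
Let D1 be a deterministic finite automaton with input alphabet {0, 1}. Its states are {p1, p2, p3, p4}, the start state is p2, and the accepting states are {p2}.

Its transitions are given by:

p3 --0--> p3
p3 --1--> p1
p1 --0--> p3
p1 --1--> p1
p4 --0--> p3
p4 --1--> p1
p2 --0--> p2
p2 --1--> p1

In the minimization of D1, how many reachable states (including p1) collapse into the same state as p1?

2

States {p4} cannot be reached from the start state, so discard them.
Initial partition by acceptance: {p2} | {p1,p3}.
Stable partition: {p2} | {p1,p3} — 2 equivalence classes.
State p1 belongs to the block {p1,p3}, which has 2 states.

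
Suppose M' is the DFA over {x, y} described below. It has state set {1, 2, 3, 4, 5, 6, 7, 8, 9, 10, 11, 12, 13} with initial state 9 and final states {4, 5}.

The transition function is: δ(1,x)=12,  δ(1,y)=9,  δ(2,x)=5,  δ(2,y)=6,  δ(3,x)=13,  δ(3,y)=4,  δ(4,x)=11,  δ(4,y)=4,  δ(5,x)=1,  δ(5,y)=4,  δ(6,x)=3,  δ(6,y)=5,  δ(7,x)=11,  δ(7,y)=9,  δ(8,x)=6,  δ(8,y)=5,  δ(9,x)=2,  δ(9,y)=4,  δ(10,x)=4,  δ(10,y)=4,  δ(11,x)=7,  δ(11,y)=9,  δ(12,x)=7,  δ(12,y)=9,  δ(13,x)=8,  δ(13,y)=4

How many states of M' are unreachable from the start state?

No path from 9 leads to 10; the other 12 states are all reachable.

1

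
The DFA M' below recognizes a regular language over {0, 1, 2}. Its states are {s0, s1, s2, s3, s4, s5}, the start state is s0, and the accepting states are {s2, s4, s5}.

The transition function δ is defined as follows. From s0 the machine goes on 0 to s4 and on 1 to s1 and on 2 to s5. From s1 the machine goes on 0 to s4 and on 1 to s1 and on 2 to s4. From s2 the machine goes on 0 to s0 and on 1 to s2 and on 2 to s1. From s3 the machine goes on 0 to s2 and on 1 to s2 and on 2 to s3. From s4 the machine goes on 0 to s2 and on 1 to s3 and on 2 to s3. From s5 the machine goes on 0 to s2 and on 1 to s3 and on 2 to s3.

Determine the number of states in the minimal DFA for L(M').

4

All states are reachable from the start state.
Initial partition by acceptance: {s2,s4,s5} | {s0,s1,s3}.
Refine {s2,s4,s5} on symbol 0: members go to different blocks, giving {s4,s5} and {s2}.
On input 0, block {s0,s1,s3} splits into {s0,s1} and {s3}.
The partition is now stable with 4 blocks: {s4,s5} | {s0,s1} | {s2} | {s3}.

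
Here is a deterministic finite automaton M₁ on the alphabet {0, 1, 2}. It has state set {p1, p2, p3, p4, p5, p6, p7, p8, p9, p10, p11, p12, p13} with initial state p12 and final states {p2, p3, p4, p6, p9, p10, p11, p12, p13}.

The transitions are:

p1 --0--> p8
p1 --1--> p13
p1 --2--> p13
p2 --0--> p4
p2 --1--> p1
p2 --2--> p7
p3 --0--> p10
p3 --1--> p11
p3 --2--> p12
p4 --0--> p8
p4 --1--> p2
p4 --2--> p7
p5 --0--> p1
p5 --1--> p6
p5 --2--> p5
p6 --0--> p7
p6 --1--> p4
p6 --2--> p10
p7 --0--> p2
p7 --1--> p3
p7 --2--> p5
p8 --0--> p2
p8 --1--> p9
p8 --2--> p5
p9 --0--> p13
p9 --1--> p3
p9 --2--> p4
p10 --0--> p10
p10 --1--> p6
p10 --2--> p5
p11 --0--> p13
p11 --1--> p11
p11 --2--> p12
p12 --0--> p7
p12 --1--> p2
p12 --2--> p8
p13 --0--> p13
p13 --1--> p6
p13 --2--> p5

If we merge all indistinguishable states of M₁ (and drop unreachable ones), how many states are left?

Start with accepting vs non-accepting: {p2,p3,p4,p6,p9,p10,p11,p12,p13} | {p1,p5,p7,p8}.
On input 0, block {p2,p3,p4,p6,p9,p10,p11,p12,p13} splits into {p2,p3,p9,p10,p11,p13} and {p4,p6,p12}.
Refine {p2,p3,p9,p10,p11,p13} on symbol 0: members go to different blocks, giving {p3,p9,p10,p11,p13} and {p2}.
On input 1, block {p3,p9,p10,p11,p13} splits into {p3,p9,p11} and {p10,p13}.
Refine {p1,p5,p7,p8} on symbol 0: members go to different blocks, giving {p1,p5} and {p7,p8}.
Refine {p1,p5} on symbol 0: members go to different blocks, giving {p1} and {p5}.
On input 1, block {p4,p6,p12} splits into {p4,p12} and {p6}.
No further refinement is possible. Final partition (8 blocks): {p3,p9,p11} | {p1} | {p4,p12} | {p2} | {p10,p13} | {p7,p8} | {p5} | {p6}.

8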